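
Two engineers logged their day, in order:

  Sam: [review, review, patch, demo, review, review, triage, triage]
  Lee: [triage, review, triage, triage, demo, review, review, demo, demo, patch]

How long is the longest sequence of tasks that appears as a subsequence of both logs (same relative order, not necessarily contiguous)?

4

Taking review (Sam #1, Lee #2) → demo (Sam #4, Lee #5) → review (Sam #5, Lee #6) → review (Sam #6, Lee #7) gives a common subsequence of length 4. dp[8][10] = 4 confirms this is the maximum.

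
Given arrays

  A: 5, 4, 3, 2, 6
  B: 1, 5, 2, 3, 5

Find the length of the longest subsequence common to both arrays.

2

Pick 5 at A[1]=B[2]; then 3 at A[3]=B[4]; all 2 values appear in both, in order. dp[5][5] = 2 confirms this is the maximum.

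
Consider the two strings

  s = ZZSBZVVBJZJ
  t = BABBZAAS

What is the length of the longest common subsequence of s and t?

3

Match B at s[4]=t[3], B at s[8]=t[4], Z at s[10]=t[5] — 3 characters in the same relative order in both. Since dp[11][8] = 3, nothing longer is possible.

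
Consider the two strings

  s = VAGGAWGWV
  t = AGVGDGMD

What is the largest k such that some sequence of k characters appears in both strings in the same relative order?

Pick A at s[2]=t[1] → G at s[3]=t[2] → G at s[4]=t[4] → G at s[7]=t[6]; all 4 characters appear in both, in order. dp[9][8] = 4 confirms this is the maximum.

4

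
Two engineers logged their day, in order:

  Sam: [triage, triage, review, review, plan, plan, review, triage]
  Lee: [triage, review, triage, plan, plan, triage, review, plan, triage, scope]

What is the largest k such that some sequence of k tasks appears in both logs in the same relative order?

Pick triage [1,1] → triage [2,3] → plan [5,4] → plan [6,5] → review [7,7] → triage [8,9]; all 6 tasks appear in both, in order, and the DP table's final entry dp[8][10] is also 6, so no common subsequence is longer.

6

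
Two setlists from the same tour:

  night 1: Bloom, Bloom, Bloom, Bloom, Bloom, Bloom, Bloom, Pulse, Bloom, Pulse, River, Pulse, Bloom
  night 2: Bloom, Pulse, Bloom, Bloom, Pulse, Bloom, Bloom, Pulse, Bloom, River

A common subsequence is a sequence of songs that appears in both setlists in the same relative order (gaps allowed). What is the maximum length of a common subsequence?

Match Bloom at night 1[1]=night 2[1] → Bloom at night 1[2]=night 2[3] → Bloom at night 1[3]=night 2[4] → Bloom at night 1[6]=night 2[6] → Bloom at night 1[7]=night 2[7] → Pulse at night 1[8]=night 2[8] → Bloom at night 1[9]=night 2[9] → River at night 1[11]=night 2[10] — 8 songs in the same relative order in both. The LCS DP gives dp[13][10] = 8, so this is optimal.

8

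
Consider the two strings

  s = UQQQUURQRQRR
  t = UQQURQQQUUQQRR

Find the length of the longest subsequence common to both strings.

10

Match U [1,4], then Q [2,6], then Q [3,7], then Q [4,8], then U [5,9], then U [6,10], then Q [8,11], then Q [10,12], then R [11,13], then R [12,14] — 10 characters in the same relative order in both. Since dp[12][14] = 10, nothing longer is possible.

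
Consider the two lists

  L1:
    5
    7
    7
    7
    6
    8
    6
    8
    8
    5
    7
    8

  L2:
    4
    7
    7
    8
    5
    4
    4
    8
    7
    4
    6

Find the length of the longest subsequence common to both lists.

One common subsequence of length 5: 7 [3,2] → 7 [4,3] → 8 [6,4] → 8 [9,8] → 7 [11,9]. The LCS DP gives dp[12][11] = 5, so this is optimal.

5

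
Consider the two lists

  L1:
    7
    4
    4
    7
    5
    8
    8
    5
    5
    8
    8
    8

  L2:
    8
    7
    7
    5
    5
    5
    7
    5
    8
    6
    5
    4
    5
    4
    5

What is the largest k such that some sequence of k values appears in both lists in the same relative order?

6

One common subsequence of length 6: 7 at L1[1]=L2[3]; then 7 at L1[4]=L2[7]; then 5 at L1[5]=L2[8]; then 8 at L1[6]=L2[9]; then 5 at L1[8]=L2[13]; then 5 at L1[9]=L2[15]. Since dp[12][15] = 6, nothing longer is possible.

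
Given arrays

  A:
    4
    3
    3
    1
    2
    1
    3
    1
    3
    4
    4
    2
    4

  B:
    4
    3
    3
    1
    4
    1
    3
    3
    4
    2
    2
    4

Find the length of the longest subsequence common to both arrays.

10

Match 4 [1,1]; then 3 [2,2]; then 3 [3,3]; then 1 [4,4]; then 1 [6,6]; then 3 [7,7]; then 3 [9,8]; then 4 [10,9]; then 2 [12,11]; then 4 [13,12] — 10 values in the same relative order in both. dp[13][12] = 10 confirms this is the maximum.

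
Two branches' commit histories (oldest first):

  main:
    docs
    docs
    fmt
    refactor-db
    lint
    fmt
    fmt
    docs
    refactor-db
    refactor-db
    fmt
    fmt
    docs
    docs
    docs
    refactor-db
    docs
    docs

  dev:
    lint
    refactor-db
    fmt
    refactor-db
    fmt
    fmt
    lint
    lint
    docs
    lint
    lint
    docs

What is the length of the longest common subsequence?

7

Taking refactor-db [4,2]; then fmt [7,3]; then refactor-db [10,4]; then fmt [11,5]; then fmt [12,6]; then docs [13,9]; then docs [18,12] gives a common subsequence of length 7. The LCS DP gives dp[18][12] = 7, so this is optimal.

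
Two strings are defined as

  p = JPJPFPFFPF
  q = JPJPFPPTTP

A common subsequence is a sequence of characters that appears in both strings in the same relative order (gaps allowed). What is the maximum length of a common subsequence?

7

Taking J (p #1, q #1), P (p #2, q #2), J (p #3, q #3), P (p #4, q #4), F (p #5, q #5), P (p #6, q #7), P (p #9, q #10) gives a common subsequence of length 7, and the DP table's final entry dp[10][10] is also 7, so no common subsequence is longer.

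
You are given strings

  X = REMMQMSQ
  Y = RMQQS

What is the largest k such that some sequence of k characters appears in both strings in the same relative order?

4

Pick R (X #1, Y #1); then M (X #3, Y #2); then Q (X #5, Y #4); then S (X #7, Y #5); all 4 characters appear in both, in order, and the DP table's final entry dp[8][5] is also 4, so no common subsequence is longer.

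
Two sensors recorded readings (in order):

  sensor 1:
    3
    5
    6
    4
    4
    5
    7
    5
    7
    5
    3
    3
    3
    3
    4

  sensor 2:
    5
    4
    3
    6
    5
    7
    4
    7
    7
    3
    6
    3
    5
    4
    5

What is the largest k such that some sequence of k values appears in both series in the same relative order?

One common subsequence of length 8: 3 at sensor 1[1]=sensor 2[3] → 5 at sensor 1[2]=sensor 2[5] → 4 at sensor 1[5]=sensor 2[7] → 7 at sensor 1[7]=sensor 2[8] → 7 at sensor 1[9]=sensor 2[9] → 3 at sensor 1[11]=sensor 2[10] → 3 at sensor 1[12]=sensor 2[12] → 4 at sensor 1[15]=sensor 2[14]. dp[15][15] = 8 confirms this is the maximum.

8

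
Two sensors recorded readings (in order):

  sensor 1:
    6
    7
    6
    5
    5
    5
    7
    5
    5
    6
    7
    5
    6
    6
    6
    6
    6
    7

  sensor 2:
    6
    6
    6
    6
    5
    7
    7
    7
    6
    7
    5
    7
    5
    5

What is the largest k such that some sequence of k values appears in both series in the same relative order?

8

One common subsequence of length 8: 6 (sensor 1 #1, sensor 2 #3), then 6 (sensor 1 #3, sensor 2 #4), then 5 (sensor 1 #4, sensor 2 #5), then 7 (sensor 1 #7, sensor 2 #8), then 6 (sensor 1 #10, sensor 2 #9), then 7 (sensor 1 #11, sensor 2 #10), then 5 (sensor 1 #12, sensor 2 #11), then 7 (sensor 1 #18, sensor 2 #12). Since dp[18][14] = 8, nothing longer is possible.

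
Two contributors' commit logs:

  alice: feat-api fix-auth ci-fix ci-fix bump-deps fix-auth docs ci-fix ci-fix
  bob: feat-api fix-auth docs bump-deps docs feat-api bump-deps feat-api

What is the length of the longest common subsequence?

4

Pick feat-api at alice[1]=bob[1] → fix-auth at alice[2]=bob[2] → bump-deps at alice[5]=bob[4] → docs at alice[7]=bob[5]; all 4 commits appear in both, in order, and the DP table's final entry dp[9][8] is also 4, so no common subsequence is longer.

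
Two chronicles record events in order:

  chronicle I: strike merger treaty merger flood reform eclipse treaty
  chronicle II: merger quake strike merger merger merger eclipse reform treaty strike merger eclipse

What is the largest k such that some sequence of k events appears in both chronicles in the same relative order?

One common subsequence of length 5: strike (chronicle I #1, chronicle II #3), merger (chronicle I #2, chronicle II #6), treaty (chronicle I #3, chronicle II #9), merger (chronicle I #4, chronicle II #11), eclipse (chronicle I #7, chronicle II #12), and the DP table's final entry dp[8][12] is also 5, so no common subsequence is longer.

5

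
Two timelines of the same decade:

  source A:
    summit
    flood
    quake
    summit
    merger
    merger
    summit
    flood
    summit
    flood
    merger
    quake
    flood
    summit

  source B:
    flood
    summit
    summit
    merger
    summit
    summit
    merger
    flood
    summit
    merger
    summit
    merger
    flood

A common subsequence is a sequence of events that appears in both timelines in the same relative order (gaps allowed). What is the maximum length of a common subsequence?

8

Pick summit [1,2], then summit [4,3], then merger [5,4], then merger [6,7], then summit [7,9], then summit [9,11], then merger [11,12], then flood [13,13]; all 8 events appear in both, in order. dp[14][13] = 8 confirms this is the maximum.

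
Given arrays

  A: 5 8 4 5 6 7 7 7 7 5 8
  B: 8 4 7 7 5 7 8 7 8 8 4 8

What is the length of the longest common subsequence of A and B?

7

Let dp[i][j] be the LCS length of the first i values of A and the first j values of B. dp[i][j] = dp[i-1][j-1]+1 when the i-th and j-th values match, else max(dp[i-1][j], dp[i][j-1]).
    ·  8  4  7  7  5  7  8  7  8  8  4  8
 ·  0  0  0  0  0  0  0  0  0  0  0  0  0
 5  0  0  0  0  0  1  1  1  1  1  1  1  1
 8  0  1  1  1  1  1  1  2  2  2  2  2  2
 4  0  1  2  2  2  2  2  2  2  2  2  3  3
 5  0  1  2  2  2  3  3  3  3  3  3  3  3
 6  0  1  2  2  2  3  3  3  3  3  3  3  3
 7  0  1  2  3  3  3  4  4  4  4  4  4  4
 7  0  1  2  3  4  4  4  4  5  5  5  5  5
 7  0  1  2  3  4  4  5  5  5  5  5  5  5
 7  0  1  2  3  4  4  5  5  6  6  6  6  6
 5  0  1  2  3  4  5  5  5  6  6  6  6  6
 8  0  1  2  3  4  5  5  6  6  7  7  7  7
dp[11][12] = 7. One LCS (by backtracking along matches): 8, 4, 7, 7, 7, 7, 8.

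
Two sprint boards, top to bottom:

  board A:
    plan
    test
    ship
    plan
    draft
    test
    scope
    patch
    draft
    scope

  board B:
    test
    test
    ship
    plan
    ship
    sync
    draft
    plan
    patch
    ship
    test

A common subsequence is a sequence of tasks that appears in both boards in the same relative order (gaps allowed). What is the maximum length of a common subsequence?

Taking test (board A #2, board B #2), ship (board A #3, board B #3), plan (board A #4, board B #4), draft (board A #5, board B #7), test (board A #6, board B #11) gives a common subsequence of length 5. dp[10][11] = 5 confirms this is the maximum.

5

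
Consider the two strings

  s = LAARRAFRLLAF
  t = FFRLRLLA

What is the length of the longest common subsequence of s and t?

5

Let dp[i][j] be the LCS length of the first i characters of s and the first j characters of t. dp[i][j] = dp[i-1][j-1]+1 when the i-th and j-th characters match, else max(dp[i-1][j], dp[i][j-1]).
    ·  F  F  R  L  R  L  L  A
 ·  0  0  0  0  0  0  0  0  0
 L  0  0  0  0  1  1  1  1  1
 A  0  0  0  0  1  1  1  1  2
 A  0  0  0  0  1  1  1  1  2
 R  0  0  0  1  1  2  2  2  2
 R  0  0  0  1  1  2  2  2  2
 A  0  0  0  1  1  2  2  2  3
 F  0  1  1  1  1  2  2  2  3
 R  0  1  1  2  2  2  2  2  3
 L  0  1  1  2  3  3  3  3  3
 L  0  1  1  2  3  3  4  4  4
 A  0  1  1  2  3  3  4  4  5
 F  0  1  2  2  3  3  4  4  5
dp[12][8] = 5. One LCS (by backtracking along matches): LRLLA.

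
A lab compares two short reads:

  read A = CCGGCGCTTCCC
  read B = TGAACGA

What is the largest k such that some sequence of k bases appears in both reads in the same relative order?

3

Taking G [3,2], C [5,5], G [6,6] gives a common subsequence of length 3. The LCS DP gives dp[12][7] = 3, so this is optimal.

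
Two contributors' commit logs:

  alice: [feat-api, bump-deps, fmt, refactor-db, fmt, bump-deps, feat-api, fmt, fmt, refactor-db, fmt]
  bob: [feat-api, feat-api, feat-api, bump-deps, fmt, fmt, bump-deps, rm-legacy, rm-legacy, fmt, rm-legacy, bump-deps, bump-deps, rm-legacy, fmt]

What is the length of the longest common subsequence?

Match feat-api (alice #1, bob #3), then bump-deps (alice #2, bob #4), then fmt (alice #3, bob #5), then fmt (alice #5, bob #6), then bump-deps (alice #6, bob #7), then fmt (alice #8, bob #10), then fmt (alice #11, bob #15) — 7 commits in the same relative order in both. dp[11][15] = 7 confirms this is the maximum.

7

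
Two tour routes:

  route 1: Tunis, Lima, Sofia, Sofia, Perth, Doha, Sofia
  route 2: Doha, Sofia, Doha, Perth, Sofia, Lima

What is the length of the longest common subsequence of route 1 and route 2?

3

Match Sofia at route 1[3]=route 2[2]; then Perth at route 1[5]=route 2[4]; then Sofia at route 1[7]=route 2[5] — 3 stops in the same relative order in both. Since dp[7][6] = 3, nothing longer is possible.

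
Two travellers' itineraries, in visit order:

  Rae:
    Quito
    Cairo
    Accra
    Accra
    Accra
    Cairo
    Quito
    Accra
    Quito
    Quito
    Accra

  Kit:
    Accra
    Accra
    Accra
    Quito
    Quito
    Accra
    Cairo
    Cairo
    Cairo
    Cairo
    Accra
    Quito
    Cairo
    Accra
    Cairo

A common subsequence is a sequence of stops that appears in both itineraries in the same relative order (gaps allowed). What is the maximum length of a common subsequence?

7

Pick Accra [3,2], then Accra [4,3], then Accra [5,6], then Cairo [6,10], then Accra [8,11], then Quito [9,12], then Accra [11,14]; all 7 stops appear in both, in order. Since dp[11][15] = 7, nothing longer is possible.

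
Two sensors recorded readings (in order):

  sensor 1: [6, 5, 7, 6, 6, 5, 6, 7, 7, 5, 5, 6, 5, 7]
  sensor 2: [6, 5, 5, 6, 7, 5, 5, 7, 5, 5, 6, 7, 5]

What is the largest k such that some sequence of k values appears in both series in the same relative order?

10

Taking 6 (sensor 1 #1, sensor 2 #1), then 5 (sensor 1 #2, sensor 2 #2), then 5 (sensor 1 #6, sensor 2 #3), then 6 (sensor 1 #7, sensor 2 #4), then 7 (sensor 1 #8, sensor 2 #5), then 7 (sensor 1 #9, sensor 2 #8), then 5 (sensor 1 #10, sensor 2 #9), then 5 (sensor 1 #11, sensor 2 #10), then 6 (sensor 1 #12, sensor 2 #11), then 5 (sensor 1 #13, sensor 2 #13) gives a common subsequence of length 10, and the DP table's final entry dp[14][13] is also 10, so no common subsequence is longer.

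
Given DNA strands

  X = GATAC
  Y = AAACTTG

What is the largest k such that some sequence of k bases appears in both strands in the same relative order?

3

Pick A (X #2, Y #2), A (X #4, Y #3), C (X #5, Y #4); all 3 bases appear in both, in order. Since dp[5][7] = 3, nothing longer is possible.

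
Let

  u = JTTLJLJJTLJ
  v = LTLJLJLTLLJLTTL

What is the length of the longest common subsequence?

8

Pick T (u #3, v #2), L (u #4, v #3), J (u #5, v #4), L (u #6, v #5), J (u #7, v #6), J (u #8, v #11), T (u #9, v #14), L (u #10, v #15); all 8 characters appear in both, in order. Since dp[11][15] = 8, nothing longer is possible.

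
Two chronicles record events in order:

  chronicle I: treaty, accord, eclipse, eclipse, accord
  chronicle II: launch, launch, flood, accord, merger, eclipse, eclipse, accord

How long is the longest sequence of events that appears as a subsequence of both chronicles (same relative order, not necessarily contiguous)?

One common subsequence of length 4: accord at chronicle I[2]=chronicle II[4] → eclipse at chronicle I[3]=chronicle II[6] → eclipse at chronicle I[4]=chronicle II[7] → accord at chronicle I[5]=chronicle II[8]. dp[5][8] = 4 confirms this is the maximum.

4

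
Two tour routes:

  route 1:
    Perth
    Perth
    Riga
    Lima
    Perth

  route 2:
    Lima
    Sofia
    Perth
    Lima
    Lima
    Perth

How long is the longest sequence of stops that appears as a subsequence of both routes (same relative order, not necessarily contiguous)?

3

Match Perth (route 1 #1, route 2 #3); then Lima (route 1 #4, route 2 #5); then Perth (route 1 #5, route 2 #6) — 3 stops in the same relative order in both. The LCS DP gives dp[5][6] = 3, so this is optimal.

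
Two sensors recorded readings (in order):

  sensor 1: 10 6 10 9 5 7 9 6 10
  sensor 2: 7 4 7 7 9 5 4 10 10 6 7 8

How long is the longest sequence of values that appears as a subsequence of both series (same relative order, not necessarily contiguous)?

Let dp[i][j] be the LCS length of the first i values of sensor 1 and the first j values of sensor 2. dp[i][j] = dp[i-1][j-1]+1 when the i-th and j-th values match, else max(dp[i-1][j], dp[i][j-1]).
    ·  7  4  7  7  9  5  4 10 10  6  7  8
 ·  0  0  0  0  0  0  0  0  0  0  0  0  0
10  0  0  0  0  0  0  0  0  1  1  1  1  1
 6  0  0  0  0  0  0  0  0  1  1  2  2  2
10  0  0  0  0  0  0  0  0  1  2  2  2  2
 9  0  0  0  0  0  1  1  1  1  2  2  2  2
 5  0  0  0  0  0  1  2  2  2  2  2  2  2
 7  0  1  1  1  1  1  2  2  2  2  2  3  3
 9  0  1  1  1  1  2  2  2  2  2  2  3  3
 6  0  1  1  1  1  2  2  2  2  2  3  3  3
10  0  1  1  1  1  2  2  2  3  3  3  3  3
dp[9][12] = 3. One LCS (by backtracking along matches): 10, 6, 7.

3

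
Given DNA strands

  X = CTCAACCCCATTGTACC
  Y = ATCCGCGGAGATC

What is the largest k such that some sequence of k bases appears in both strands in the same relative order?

Match T [2,2], C [3,3], C [6,4], C [7,6], A [10,9], G [13,10], T [14,12], C [17,13] — 8 bases in the same relative order in both. The LCS DP gives dp[17][13] = 8, so this is optimal.

8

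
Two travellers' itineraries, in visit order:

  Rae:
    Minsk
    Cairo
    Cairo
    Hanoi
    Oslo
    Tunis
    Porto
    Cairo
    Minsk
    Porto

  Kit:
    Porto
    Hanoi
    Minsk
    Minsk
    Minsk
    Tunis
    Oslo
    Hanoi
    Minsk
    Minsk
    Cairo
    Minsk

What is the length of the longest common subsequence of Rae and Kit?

Taking Minsk [1,5], Hanoi [4,8], Cairo [8,11], Minsk [9,12] gives a common subsequence of length 4. Since dp[10][12] = 4, nothing longer is possible.

4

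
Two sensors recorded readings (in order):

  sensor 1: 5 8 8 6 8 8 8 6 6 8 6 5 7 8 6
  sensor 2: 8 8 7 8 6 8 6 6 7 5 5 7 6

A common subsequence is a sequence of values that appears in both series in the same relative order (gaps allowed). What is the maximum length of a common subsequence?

One common subsequence of length 9: 8 at sensor 1[2]=sensor 2[2], then 8 at sensor 1[3]=sensor 2[4], then 6 at sensor 1[4]=sensor 2[5], then 8 at sensor 1[7]=sensor 2[6], then 6 at sensor 1[8]=sensor 2[7], then 6 at sensor 1[9]=sensor 2[8], then 5 at sensor 1[12]=sensor 2[11], then 7 at sensor 1[13]=sensor 2[12], then 6 at sensor 1[15]=sensor 2[13], and the DP table's final entry dp[15][13] is also 9, so no common subsequence is longer.

9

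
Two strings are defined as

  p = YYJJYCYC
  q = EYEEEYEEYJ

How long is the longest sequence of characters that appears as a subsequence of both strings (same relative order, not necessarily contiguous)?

Pick Y (p #1, q #6), then Y (p #2, q #9), then J (p #4, q #10); all 3 characters appear in both, in order, and the DP table's final entry dp[8][10] is also 3, so no common subsequence is longer.

3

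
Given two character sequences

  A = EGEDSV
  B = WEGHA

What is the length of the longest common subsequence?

Taking E at A[1]=B[2] → G at A[2]=B[3] gives a common subsequence of length 2. The LCS DP gives dp[6][5] = 2, so this is optimal.

2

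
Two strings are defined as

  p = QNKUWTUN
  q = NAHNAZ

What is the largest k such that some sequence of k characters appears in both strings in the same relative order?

Taking N [2,1], then N [8,4] gives a common subsequence of length 2. dp[8][6] = 2 confirms this is the maximum.

2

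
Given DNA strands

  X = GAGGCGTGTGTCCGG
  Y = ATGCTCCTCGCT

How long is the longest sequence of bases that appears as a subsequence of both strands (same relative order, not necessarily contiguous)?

One common subsequence of length 7: A at X[2]=Y[1] → G at X[4]=Y[3] → C at X[5]=Y[4] → T at X[7]=Y[5] → T at X[9]=Y[8] → G at X[10]=Y[10] → T at X[11]=Y[12]. Since dp[15][12] = 7, nothing longer is possible.

7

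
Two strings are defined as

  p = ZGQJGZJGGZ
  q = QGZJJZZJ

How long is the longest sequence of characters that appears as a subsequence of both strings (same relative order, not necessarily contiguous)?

5

Let dp[i][j] be the LCS length of the first i characters of p and the first j characters of q. dp[i][j] = dp[i-1][j-1]+1 when the i-th and j-th characters match, else max(dp[i-1][j], dp[i][j-1]).
    ·  Q  G  Z  J  J  Z  Z  J
 ·  0  0  0  0  0  0  0  0  0
 Z  0  0  0  1  1  1  1  1  1
 G  0  0  1  1  1  1  1  1  1
 Q  0  1  1  1  1  1  1  1  1
 J  0  1  1  1  2  2  2  2  2
 G  0  1  2  2  2  2  2  2  2
 Z  0  1  2  3  3  3  3  3  3
 J  0  1  2  3  4  4  4  4  4
 G  0  1  2  3  4  4  4  4  4
 G  0  1  2  3  4  4  4  4  4
 Z  0  1  2  3  4  4  5  5  5
dp[10][8] = 5. One LCS (by backtracking along matches): QGZJZ.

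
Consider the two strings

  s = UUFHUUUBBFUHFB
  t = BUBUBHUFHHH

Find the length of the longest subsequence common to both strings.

Pick U [1,2]; then U [2,4]; then H [4,6]; then U [7,7]; then F [10,8]; then H [12,11]; all 6 characters appear in both, in order. Since dp[14][11] = 6, nothing longer is possible.

6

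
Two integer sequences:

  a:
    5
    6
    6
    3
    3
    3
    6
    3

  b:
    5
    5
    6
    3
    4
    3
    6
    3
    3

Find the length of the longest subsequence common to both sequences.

Let dp[i][j] be the LCS length of the first i values of a and the first j values of b. dp[i][j] = dp[i-1][j-1]+1 when the i-th and j-th values match, else max(dp[i-1][j], dp[i][j-1]).
    ·  5  5  6  3  4  3  6  3  3
 ·  0  0  0  0  0  0  0  0  0  0
 5  0  1  1  1  1  1  1  1  1  1
 6  0  1  1  2  2  2  2  2  2  2
 6  0  1  1  2  2  2  2  3  3  3
 3  0  1  1  2  3  3  3  3  4  4
 3  0  1  1  2  3  3  4  4  4  5
 3  0  1  1  2  3  3  4  4  5  5
 6  0  1  1  2  3  3  4  5  5  5
 3  0  1  1  2  3  3  4  5  6  6
dp[8][9] = 6. One LCS (by backtracking along matches): 5, 6, 3, 3, 3, 3.

6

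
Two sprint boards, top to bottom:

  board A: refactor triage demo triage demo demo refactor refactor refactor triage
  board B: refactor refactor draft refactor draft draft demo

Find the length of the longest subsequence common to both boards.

3

Taking refactor at board A[1]=board B[1]; then refactor at board A[7]=board B[2]; then refactor at board A[8]=board B[4] gives a common subsequence of length 3. The LCS DP gives dp[10][7] = 3, so this is optimal.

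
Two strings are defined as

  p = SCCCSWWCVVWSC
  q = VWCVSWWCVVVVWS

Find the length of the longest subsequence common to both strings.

9

Taking C (p #2, q #3); then S (p #5, q #5); then W (p #6, q #6); then W (p #7, q #7); then C (p #8, q #8); then V (p #9, q #11); then V (p #10, q #12); then W (p #11, q #13); then S (p #12, q #14) gives a common subsequence of length 9. dp[13][14] = 9 confirms this is the maximum.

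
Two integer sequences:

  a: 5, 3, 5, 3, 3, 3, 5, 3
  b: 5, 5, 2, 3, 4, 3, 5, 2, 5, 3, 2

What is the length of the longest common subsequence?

Taking 5 (a #1, b #1) → 5 (a #3, b #2) → 3 (a #4, b #4) → 3 (a #5, b #6) → 5 (a #7, b #9) → 3 (a #8, b #10) gives a common subsequence of length 6. dp[8][11] = 6 confirms this is the maximum.

6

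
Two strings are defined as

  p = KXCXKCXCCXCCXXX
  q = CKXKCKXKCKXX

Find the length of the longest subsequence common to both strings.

8

Match K [1,2]; then X [2,3]; then C [3,5]; then X [4,7]; then K [5,8]; then C [6,9]; then X [14,11]; then X [15,12] — 8 characters in the same relative order in both, and the DP table's final entry dp[15][12] is also 8, so no common subsequence is longer.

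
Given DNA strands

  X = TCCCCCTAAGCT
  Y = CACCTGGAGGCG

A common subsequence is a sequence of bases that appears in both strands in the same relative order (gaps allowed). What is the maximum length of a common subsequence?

Let dp[i][j] be the LCS length of the first i bases of X and the first j bases of Y. dp[i][j] = dp[i-1][j-1]+1 when the i-th and j-th bases match, else max(dp[i-1][j], dp[i][j-1]).
    ·  C  A  C  C  T  G  G  A  G  G  C  G
 ·  0  0  0  0  0  0  0  0  0  0  0  0  0
 T  0  0  0  0  0  1  1  1  1  1  1  1  1
 C  0  1  1  1  1  1  1  1  1  1  1  2  2
 C  0  1  1  2  2  2  2  2  2  2  2  2  2
 C  0  1  1  2  3  3  3  3  3  3  3  3  3
 C  0  1  1  2  3  3  3  3  3  3  3  4  4
 C  0  1  1  2  3  3  3  3  3  3  3  4  4
 T  0  1  1  2  3  4  4  4  4  4  4  4  4
 A  0  1  2  2  3  4  4  4  5  5  5  5  5
 A  0  1  2  2  3  4  4  4  5  5  5  5  5
 G  0  1  2  2  3  4  5  5  5  6  6  6  6
 C  0  1  2  3  3  4  5  5  5  6  6  7  7
 T  0  1  2  3  3  4  5  5  5  6  6  7  7
dp[12][12] = 7. One LCS (by backtracking along matches): CCCTAGC.

7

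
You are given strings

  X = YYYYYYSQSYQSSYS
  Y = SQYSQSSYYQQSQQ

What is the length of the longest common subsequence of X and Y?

One common subsequence of length 8: S [7,1]; then Q [8,2]; then S [9,4]; then Q [11,5]; then S [12,6]; then S [13,7]; then Y [14,9]; then S [15,12], and the DP table's final entry dp[15][14] is also 8, so no common subsequence is longer.

8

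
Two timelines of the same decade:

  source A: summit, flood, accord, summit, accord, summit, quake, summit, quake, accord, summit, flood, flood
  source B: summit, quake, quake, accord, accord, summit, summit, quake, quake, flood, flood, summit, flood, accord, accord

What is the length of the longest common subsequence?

8

Pick summit (source A #1, source B #1); then accord (source A #3, source B #5); then summit (source A #4, source B #6); then summit (source A #6, source B #7); then quake (source A #7, source B #8); then quake (source A #9, source B #9); then summit (source A #11, source B #12); then flood (source A #12, source B #13); all 8 events appear in both, in order. Since dp[13][15] = 8, nothing longer is possible.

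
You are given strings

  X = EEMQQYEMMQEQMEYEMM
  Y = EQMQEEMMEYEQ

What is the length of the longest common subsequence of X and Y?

9

Taking E [1,1] → M [3,3] → Q [4,4] → E [7,6] → M [9,7] → M [13,8] → E [14,9] → Y [15,10] → E [16,11] gives a common subsequence of length 9. The LCS DP gives dp[18][12] = 9, so this is optimal.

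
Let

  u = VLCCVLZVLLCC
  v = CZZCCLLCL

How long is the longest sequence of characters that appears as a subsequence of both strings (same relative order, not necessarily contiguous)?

Taking C at u[3]=v[4]; then C at u[4]=v[5]; then L at u[6]=v[6]; then L at u[9]=v[7]; then L at u[10]=v[9] gives a common subsequence of length 5. The LCS DP gives dp[12][9] = 5, so this is optimal.

5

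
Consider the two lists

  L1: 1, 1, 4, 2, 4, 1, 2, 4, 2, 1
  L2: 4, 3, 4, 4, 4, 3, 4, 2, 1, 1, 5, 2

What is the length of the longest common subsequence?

5

Taking 4 (L1 #3, L2 #4) → 4 (L1 #5, L2 #5) → 4 (L1 #8, L2 #7) → 2 (L1 #9, L2 #8) → 1 (L1 #10, L2 #10) gives a common subsequence of length 5. Since dp[10][12] = 5, nothing longer is possible.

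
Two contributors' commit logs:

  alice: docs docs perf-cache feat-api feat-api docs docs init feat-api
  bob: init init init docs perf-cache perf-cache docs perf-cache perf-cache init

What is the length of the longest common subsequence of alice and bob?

4

Taking docs [1,4], then docs [2,7], then perf-cache [3,9], then init [8,10] gives a common subsequence of length 4. The LCS DP gives dp[9][10] = 4, so this is optimal.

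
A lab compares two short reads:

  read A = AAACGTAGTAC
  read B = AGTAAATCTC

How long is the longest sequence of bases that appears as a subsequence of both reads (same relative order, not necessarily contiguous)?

Match A at read A[1]=read B[4], then A at read A[2]=read B[5], then A at read A[3]=read B[6], then C at read A[4]=read B[8], then T at read A[9]=read B[9], then C at read A[11]=read B[10] — 6 bases in the same relative order in both. The LCS DP gives dp[11][10] = 6, so this is optimal.

6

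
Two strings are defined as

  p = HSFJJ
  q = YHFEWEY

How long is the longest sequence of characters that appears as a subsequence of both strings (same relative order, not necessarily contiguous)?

Taking H [1,2]; then F [3,3] gives a common subsequence of length 2. dp[5][7] = 2 confirms this is the maximum.

2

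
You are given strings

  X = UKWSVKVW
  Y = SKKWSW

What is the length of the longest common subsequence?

4

Let dp[i][j] be the LCS length of the first i characters of X and the first j characters of Y. dp[i][j] = dp[i-1][j-1]+1 when the i-th and j-th characters match, else max(dp[i-1][j], dp[i][j-1]).
    ·  S  K  K  W  S  W
 ·  0  0  0  0  0  0  0
 U  0  0  0  0  0  0  0
 K  0  0  1  1  1  1  1
 W  0  0  1  1  2  2  2
 S  0  1  1  1  2  3  3
 V  0  1  1  1  2  3  3
 K  0  1  2  2  2  3  3
 V  0  1  2  2  2  3  3
 W  0  1  2  2  3  3  4
dp[8][6] = 4. One LCS (by backtracking along matches): KWSW.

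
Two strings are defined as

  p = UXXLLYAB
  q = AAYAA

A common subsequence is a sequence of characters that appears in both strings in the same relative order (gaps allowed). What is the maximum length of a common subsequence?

2

Let dp[i][j] be the LCS length of the first i characters of p and the first j characters of q. dp[i][j] = dp[i-1][j-1]+1 when the i-th and j-th characters match, else max(dp[i-1][j], dp[i][j-1]).
    ·  A  A  Y  A  A
 ·  0  0  0  0  0  0
 U  0  0  0  0  0  0
 X  0  0  0  0  0  0
 X  0  0  0  0  0  0
 L  0  0  0  0  0  0
 L  0  0  0  0  0  0
 Y  0  0  0  1  1  1
 A  0  1  1  1  2  2
 B  0  1  1  1  2  2
dp[8][5] = 2. One LCS (by backtracking along matches): YA.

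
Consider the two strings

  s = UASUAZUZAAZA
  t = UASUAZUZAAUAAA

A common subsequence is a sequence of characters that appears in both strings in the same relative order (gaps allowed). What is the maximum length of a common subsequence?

11

Taking U at s[1]=t[1]; then A at s[2]=t[2]; then S at s[3]=t[3]; then U at s[4]=t[4]; then A at s[5]=t[5]; then Z at s[6]=t[6]; then U at s[7]=t[7]; then Z at s[8]=t[8]; then A at s[9]=t[12]; then A at s[10]=t[13]; then A at s[12]=t[14] gives a common subsequence of length 11. dp[12][14] = 11 confirms this is the maximum.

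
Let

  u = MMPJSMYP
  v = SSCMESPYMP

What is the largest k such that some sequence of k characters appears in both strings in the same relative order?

Let dp[i][j] be the LCS length of the first i characters of u and the first j characters of v. dp[i][j] = dp[i-1][j-1]+1 when the i-th and j-th characters match, else max(dp[i-1][j], dp[i][j-1]).
    ·  S  S  C  M  E  S  P  Y  M  P
 ·  0  0  0  0  0  0  0  0  0  0  0
 M  0  0  0  0  1  1  1  1  1  1  1
 M  0  0  0  0  1  1  1  1  1  2  2
 P  0  0  0  0  1  1  1  2  2  2  3
 J  0  0  0  0  1  1  1  2  2  2  3
 S  0  1  1  1  1  1  2  2  2  2  3
 M  0  1  1  1  2  2  2  2  2  3  3
 Y  0  1  1  1  2  2  2  2  3  3  3
 P  0  1  1  1  2  2  2  3  3  3  4
dp[8][10] = 4. One LCS (by backtracking along matches): MPMP.

4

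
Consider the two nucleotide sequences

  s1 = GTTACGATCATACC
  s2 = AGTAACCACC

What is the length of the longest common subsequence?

Let dp[i][j] be the LCS length of the first i bases of s1 and the first j bases of s2. dp[i][j] = dp[i-1][j-1]+1 when the i-th and j-th bases match, else max(dp[i-1][j], dp[i][j-1]).
    ·  A  G  T  A  A  C  C  A  C  C
 ·  0  0  0  0  0  0  0  0  0  0  0
 G  0  0  1  1  1  1  1  1  1  1  1
 T  0  0  1  2  2  2  2  2  2  2  2
 T  0  0  1  2  2  2  2  2  2  2  2
 A  0  1  1  2  3  3  3  3  3  3  3
 C  0  1  1  2  3  3  4  4  4  4  4
 G  0  1  2  2  3  3  4  4  4  4  4
 A  0  1  2  2  3  4  4  4  5  5  5
 T  0  1  2  3  3  4  4  4  5  5  5
 C  0  1  2  3  3  4  5  5  5  6  6
 A  0  1  2  3  4  4  5  5  6  6  6
 T  0  1  2  3  4  4  5  5  6  6  6
 A  0  1  2  3  4  5  5  5  6  6  6
 C  0  1  2  3  4  5  6  6  6  7  7
 C  0  1  2  3  4  5  6  7  7  7  8
dp[14][10] = 8. One LCS (by backtracking along matches): GTACCACC.

8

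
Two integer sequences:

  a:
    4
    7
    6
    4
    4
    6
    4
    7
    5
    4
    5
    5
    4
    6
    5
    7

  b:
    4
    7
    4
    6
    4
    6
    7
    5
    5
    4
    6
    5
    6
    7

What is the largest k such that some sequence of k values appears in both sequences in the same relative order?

Pick 4 at a[1]=b[1], 7 at a[2]=b[2], 6 at a[3]=b[4], 4 at a[5]=b[5], 6 at a[6]=b[6], 7 at a[8]=b[7], 5 at a[11]=b[8], 5 at a[12]=b[9], 4 at a[13]=b[10], 6 at a[14]=b[11], 5 at a[15]=b[12], 7 at a[16]=b[14]; all 12 values appear in both, in order. The LCS DP gives dp[16][14] = 12, so this is optimal.

12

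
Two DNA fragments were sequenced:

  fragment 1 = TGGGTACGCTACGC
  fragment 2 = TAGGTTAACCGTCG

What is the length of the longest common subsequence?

10

Match T (fragment 1 #1, fragment 2 #1), then G (fragment 1 #2, fragment 2 #3), then G (fragment 1 #3, fragment 2 #4), then T (fragment 1 #5, fragment 2 #6), then A (fragment 1 #6, fragment 2 #8), then C (fragment 1 #7, fragment 2 #10), then G (fragment 1 #8, fragment 2 #11), then T (fragment 1 #10, fragment 2 #12), then C (fragment 1 #12, fragment 2 #13), then G (fragment 1 #13, fragment 2 #14) — 10 bases in the same relative order in both. dp[14][14] = 10 confirms this is the maximum.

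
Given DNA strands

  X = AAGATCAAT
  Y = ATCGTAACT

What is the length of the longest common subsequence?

Let dp[i][j] be the LCS length of the first i bases of X and the first j bases of Y. dp[i][j] = dp[i-1][j-1]+1 when the i-th and j-th bases match, else max(dp[i-1][j], dp[i][j-1]).
    ·  A  T  C  G  T  A  A  C  T
 ·  0  0  0  0  0  0  0  0  0  0
 A  0  1  1  1  1  1  1  1  1  1
 A  0  1  1  1  1  1  2  2  2  2
 G  0  1  1  1  2  2  2  2  2  2
 A  0  1  1  1  2  2  3  3  3  3
 T  0  1  2  2  2  3  3  3  3  4
 C  0  1  2  3  3  3  3  3  4  4
 A  0  1  2  3  3  3  4  4  4  4
 A  0  1  2  3  3  3  4  5  5  5
 T  0  1  2  3  3  4  4  5  5  6
dp[9][9] = 6. One LCS (by backtracking along matches): AGTAAT.

6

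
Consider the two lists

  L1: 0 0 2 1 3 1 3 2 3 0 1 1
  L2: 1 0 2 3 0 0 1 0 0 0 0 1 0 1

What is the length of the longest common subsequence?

7

Pick 0 at L1[2]=L2[2]; then 2 at L1[3]=L2[3]; then 3 at L1[5]=L2[4]; then 1 at L1[6]=L2[7]; then 0 at L1[10]=L2[11]; then 1 at L1[11]=L2[12]; then 1 at L1[12]=L2[14]; all 7 values appear in both, in order. The LCS DP gives dp[12][14] = 7, so this is optimal.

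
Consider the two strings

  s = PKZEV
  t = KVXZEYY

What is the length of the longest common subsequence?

Let dp[i][j] be the LCS length of the first i characters of s and the first j characters of t. dp[i][j] = dp[i-1][j-1]+1 when the i-th and j-th characters match, else max(dp[i-1][j], dp[i][j-1]).
    ·  K  V  X  Z  E  Y  Y
 ·  0  0  0  0  0  0  0  0
 P  0  0  0  0  0  0  0  0
 K  0  1  1  1  1  1  1  1
 Z  0  1  1  1  2  2  2  2
 E  0  1  1  1  2  3  3  3
 V  0  1  2  2  2  3  3  3
dp[5][7] = 3. One LCS (by backtracking along matches): KZE.

3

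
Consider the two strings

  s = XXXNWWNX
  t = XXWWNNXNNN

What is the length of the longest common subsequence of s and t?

Pick X at s[2]=t[1]; then X at s[3]=t[2]; then W at s[5]=t[3]; then W at s[6]=t[4]; then N at s[7]=t[6]; then X at s[8]=t[7]; all 6 characters appear in both, in order. dp[8][10] = 6 confirms this is the maximum.

6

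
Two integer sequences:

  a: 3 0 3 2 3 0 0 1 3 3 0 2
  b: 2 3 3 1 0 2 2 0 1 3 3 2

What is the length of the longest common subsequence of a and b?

Let dp[i][j] be the LCS length of the first i values of a and the first j values of b. dp[i][j] = dp[i-1][j-1]+1 when the i-th and j-th values match, else max(dp[i-1][j], dp[i][j-1]).
    ·  2  3  3  1  0  2  2  0  1  3  3  2
 ·  0  0  0  0  0  0  0  0  0  0  0  0  0
 3  0  0  1  1  1  1  1  1  1  1  1  1  1
 0  0  0  1  1  1  2  2  2  2  2  2  2  2
 3  0  0  1  2  2  2  2  2  2  2  3  3  3
 2  0  1  1  2  2  2  3  3  3  3  3  3  4
 3  0  1  2  2  2  2  3  3  3  3  4  4  4
 0  0  1  2  2  2  3  3  3  4  4  4  4  4
 0  0  1  2  2  2  3  3  3  4  4  4  4  4
 1  0  1  2  2  3  3  3  3  4  5  5  5  5
 3  0  1  2  3  3  3  3  3  4  5  6  6  6
 3  0  1  2  3  3  3  3  3  4  5  6  7  7
 0  0  1  2  3  3  4  4  4  4  5  6  7  7
 2  0  1  2  3  3  4  5  5  5  5  6  7  8
dp[12][12] = 8. One LCS (by backtracking along matches): 3, 0, 2, 0, 1, 3, 3, 2.

8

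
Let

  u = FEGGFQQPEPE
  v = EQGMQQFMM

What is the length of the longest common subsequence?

Match E [2,1], G [3,3], Q [6,5], Q [7,6] — 4 characters in the same relative order in both. The LCS DP gives dp[11][9] = 4, so this is optimal.

4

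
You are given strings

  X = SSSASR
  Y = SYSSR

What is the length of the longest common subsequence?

4

Let dp[i][j] be the LCS length of the first i characters of X and the first j characters of Y. dp[i][j] = dp[i-1][j-1]+1 when the i-th and j-th characters match, else max(dp[i-1][j], dp[i][j-1]).
    ·  S  Y  S  S  R
 ·  0  0  0  0  0  0
 S  0  1  1  1  1  1
 S  0  1  1  2  2  2
 S  0  1  1  2  3  3
 A  0  1  1  2  3  3
 S  0  1  1  2  3  3
 R  0  1  1  2  3  4
dp[6][5] = 4. One LCS (by backtracking along matches): SSSR.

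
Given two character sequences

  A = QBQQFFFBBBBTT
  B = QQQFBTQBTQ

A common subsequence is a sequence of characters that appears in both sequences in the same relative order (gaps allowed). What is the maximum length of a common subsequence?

7

Let dp[i][j] be the LCS length of the first i characters of A and the first j characters of B. dp[i][j] = dp[i-1][j-1]+1 when the i-th and j-th characters match, else max(dp[i-1][j], dp[i][j-1]).
    ·  Q  Q  Q  F  B  T  Q  B  T  Q
 ·  0  0  0  0  0  0  0  0  0  0  0
 Q  0  1  1  1  1  1  1  1  1  1  1
 B  0  1  1  1  1  2  2  2  2  2  2
 Q  0  1  2  2  2  2  2  3  3  3  3
 Q  0  1  2  3  3  3  3  3  3  3  4
 F  0  1  2  3  4  4  4  4  4  4  4
 F  0  1  2  3  4  4  4  4  4  4  4
 F  0  1  2  3  4  4  4  4  4  4  4
 B  0  1  2  3  4  5  5  5  5  5  5
 B  0  1  2  3  4  5  5  5  6  6  6
 B  0  1  2  3  4  5  5  5  6  6  6
 B  0  1  2  3  4  5  5  5  6  6  6
 T  0  1  2  3  4  5  6  6  6  7  7
 T  0  1  2  3  4  5  6  6  6  7  7
dp[13][10] = 7. One LCS (by backtracking along matches): QQQFBBT.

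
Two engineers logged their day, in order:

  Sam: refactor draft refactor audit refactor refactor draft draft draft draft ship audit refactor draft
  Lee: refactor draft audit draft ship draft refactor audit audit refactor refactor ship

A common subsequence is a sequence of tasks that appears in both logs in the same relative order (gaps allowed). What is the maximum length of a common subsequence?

One common subsequence of length 7: refactor [1,1]; then draft [2,6]; then refactor [3,7]; then audit [4,9]; then refactor [5,10]; then refactor [6,11]; then ship [11,12], and the DP table's final entry dp[14][12] is also 7, so no common subsequence is longer.

7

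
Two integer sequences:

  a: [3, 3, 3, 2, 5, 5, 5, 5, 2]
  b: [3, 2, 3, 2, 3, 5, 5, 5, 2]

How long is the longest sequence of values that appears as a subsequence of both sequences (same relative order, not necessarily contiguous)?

7

Let dp[i][j] be the LCS length of the first i values of a and the first j values of b. dp[i][j] = dp[i-1][j-1]+1 when the i-th and j-th values match, else max(dp[i-1][j], dp[i][j-1]).
    ·  3  2  3  2  3  5  5  5  2
 ·  0  0  0  0  0  0  0  0  0  0
 3  0  1  1  1  1  1  1  1  1  1
 3  0  1  1  2  2  2  2  2  2  2
 3  0  1  1  2  2  3  3  3  3  3
 2  0  1  2  2  3  3  3  3  3  4
 5  0  1  2  2  3  3  4  4  4  4
 5  0  1  2  2  3  3  4  5  5  5
 5  0  1  2  2  3  3  4  5  6  6
 5  0  1  2  2  3  3  4  5  6  6
 2  0  1  2  2  3  3  4  5  6  7
dp[9][9] = 7. One LCS (by backtracking along matches): 3, 3, 3, 5, 5, 5, 2.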